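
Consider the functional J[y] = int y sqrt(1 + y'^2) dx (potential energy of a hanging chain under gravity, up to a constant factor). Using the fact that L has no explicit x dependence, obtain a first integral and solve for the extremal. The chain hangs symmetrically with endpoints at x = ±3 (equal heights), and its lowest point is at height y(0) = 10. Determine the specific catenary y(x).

The Lagrangian L(y, y') = y sqrt(1 + y'^2) has no explicit x dependence, so the Beltrami identity applies:
    L − y' ∂L/∂y' = C.
Compute ∂L/∂y' = y · y' / sqrt(1 + y'^2). Then
    L − y' ∂L/∂y'
    = y sqrt(1 + y'^2) − y · y'^2 / sqrt(1 + y'^2)
    = y (1 + y'^2 − y'^2) / sqrt(1 + y'^2)
    = y / sqrt(1 + y'^2) = C.
Squaring gives y^2 = C^2 (1 + y'^2), i.e.
    y'^2 = y^2 / C^2 − 1.
Separating variables,
    dy / sqrt(y^2 − C^2) = dx / C,
and integrating gives arccosh(y / C) = (x − a)/C, so
    y(x) = C cosh((x − a)/C),
the catenary. The constants C and a are fixed by the two endpoint conditions (and, for the hanging-chain problem, the length constraint selects C).
Now fit the given data. The endpoints x = ±3 are symmetric at equal height, so the catenary is even about its minimum: a = 0 and y(x) = C cosh(x/C). The lowest point is y(0) = C cosh(0) = C, and we are told y(0) = 10, so C = 10. Therefore
    y(x) = 10 cosh(x/10),
and at the endpoints
    y(±3) = 10 cosh(3/10).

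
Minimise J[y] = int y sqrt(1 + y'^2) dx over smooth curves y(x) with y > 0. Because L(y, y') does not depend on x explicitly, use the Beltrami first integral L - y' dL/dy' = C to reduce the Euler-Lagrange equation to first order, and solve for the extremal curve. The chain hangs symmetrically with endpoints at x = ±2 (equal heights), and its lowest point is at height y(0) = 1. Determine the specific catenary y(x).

The Lagrangian L(y, y') = y sqrt(1 + y'^2) has no explicit x dependence, so the Beltrami identity applies:
    L − y' ∂L/∂y' = C.
Compute ∂L/∂y' = y · y' / sqrt(1 + y'^2). Then
    L − y' ∂L/∂y'
    = y sqrt(1 + y'^2) − y · y'^2 / sqrt(1 + y'^2)
    = y (1 + y'^2 − y'^2) / sqrt(1 + y'^2)
    = y / sqrt(1 + y'^2) = C.
Squaring gives y^2 = C^2 (1 + y'^2), i.e.
    y'^2 = y^2 / C^2 − 1.
Separating variables,
    dy / sqrt(y^2 − C^2) = dx / C,
and integrating gives arccosh(y / C) = (x − a)/C, so
    y(x) = C cosh((x − a)/C),
the catenary. The constants C and a are fixed by the two endpoint conditions (and, for the hanging-chain problem, the length constraint selects C).
Now fit the given data. The endpoints x = ±2 are symmetric at equal height, so the catenary is even about its minimum: a = 0 and y(x) = C cosh(x/C). The lowest point is y(0) = C cosh(0) = C, and we are told y(0) = 1, so C = 1. Therefore
    y(x) = cosh(x),
and at the endpoints
    y(±2) = cosh(2).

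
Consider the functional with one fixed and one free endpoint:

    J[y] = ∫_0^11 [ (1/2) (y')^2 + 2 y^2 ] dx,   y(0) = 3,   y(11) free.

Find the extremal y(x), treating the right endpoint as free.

The Lagrangian L = (1/2) (y')^2 + 2 y^2 gives
    ∂L/∂y = 4 y,   ∂L/∂y' = y'.
Euler-Lagrange: y'' − 4 y = 0.
With k = 2, the general solution is
    y(x) = A cosh(2 x) + B sinh(2 x).
Fixed left endpoint y(0) = 3 ⇒ A = 3.
The right endpoint x = 11 is free, so the natural (transversality) condition is ∂L/∂y' |_{x=11} = 0, i.e. y'(11) = 0.
Compute y'(x) = A k sinh(k x) + B k cosh(k x), so
    y'(11) = A k sinh(k·11) + B k cosh(k·11) = 0
    ⇒ B = −A tanh(k·11) = − 3 tanh(2·11).
Therefore the extremal is
    y(x) = 3 cosh(2 x) − 3 tanh(2·11) sinh(2 x).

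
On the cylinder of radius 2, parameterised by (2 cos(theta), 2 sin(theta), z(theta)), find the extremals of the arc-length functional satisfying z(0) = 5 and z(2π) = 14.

Parameterise the cylinder of radius R = 2 as
    r(θ) = (2 cos θ, 2 sin θ, z(θ)).
The arc-length element is
    ds = sqrt(4 + (dz/dθ)^2) dθ,
so the Lagrangian is L = sqrt(4 + z'^2).
L depends on z' only, not on z or θ, so ∂L/∂z = 0 and
    ∂L/∂z' = z' / sqrt(4 + z'^2).
The Euler-Lagrange equation gives
    d/dθ( z' / sqrt(4 + z'^2) ) = 0,
so z' is constant. Integrating once:
    z(θ) = a θ + b,
a helix on the cylinder (a straight line when the cylinder is unrolled). The constants a, b are determined by the endpoint conditions.
With endpoint conditions z(0) = 5 and z(2π) = 14: from z(0) = b we get b = 5, and a·2π + 5 = 14 gives a = 9/(2π), so
    z(θ) = (9/(2π)) θ + 5.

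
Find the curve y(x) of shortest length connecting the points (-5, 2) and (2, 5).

Arc-length functional: J[y] = ∫ sqrt(1 + (y')^2) dx.
Lagrangian L = sqrt(1 + (y')^2) has no explicit y dependence, so ∂L/∂y = 0 and the Euler-Lagrange equation gives
    d/dx( y' / sqrt(1 + (y')^2) ) = 0  ⇒  y' / sqrt(1 + (y')^2) = const.
Hence y' is constant, so y(x) is affine.
Fitting the endpoints (-5, 2) and (2, 5):
    slope m = (5 − 2) / (2 − (-5)) = 3/7,
    intercept c = 2 − m·(-5) = 29/7.
Extremal: y(x) = (3/7) x + 29/7.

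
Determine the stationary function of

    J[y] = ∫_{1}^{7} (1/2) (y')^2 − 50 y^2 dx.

The Lagrangian is L = (1/2) (y')^2 − 50 y^2.
Compute ∂L/∂y = -100y, ∂L/∂y' = y'.
The Euler-Lagrange equation d/dx(∂L/∂y') − ∂L/∂y = 0 reduces to
    y'' + 100 y = 0.
Its general solution is
    y(x) = A sin(10x) + B cos(10x),
with A, B fixed by the endpoint conditions.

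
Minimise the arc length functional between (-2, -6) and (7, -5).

Arc-length functional: J[y] = ∫ sqrt(1 + (y')^2) dx.
Lagrangian L = sqrt(1 + (y')^2) has no explicit y dependence, so ∂L/∂y = 0 and the Euler-Lagrange equation gives
    d/dx( y' / sqrt(1 + (y')^2) ) = 0  ⇒  y' / sqrt(1 + (y')^2) = const.
Hence y' is constant, so y(x) is affine.
Fitting the endpoints (-2, -6) and (7, -5):
    slope m = ((-5) − (-6)) / (7 − (-2)) = 1/9,
    intercept c = (-6) − m·(-2) = -52/9.
Extremal: y(x) = (1/9) x - 52/9.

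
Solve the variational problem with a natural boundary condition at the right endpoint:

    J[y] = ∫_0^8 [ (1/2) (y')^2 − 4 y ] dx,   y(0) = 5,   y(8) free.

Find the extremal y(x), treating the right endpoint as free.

The Lagrangian L = (1/2) (y')^2 − 4 y gives
    ∂L/∂y = −4,   ∂L/∂y' = y'.
Euler-Lagrange: d/dx(y') − (−4) = 0, i.e. y'' + 4 = 0, so
    y(x) = −(4/2) x^2 + C1 x + C2.
Fixed left endpoint y(0) = 5 ⇒ C2 = 5.
The right endpoint x = 8 is free, so the natural (transversality) condition is ∂L/∂y' |_{x=8} = 0, i.e. y'(8) = 0.
Compute y'(x) = −4 x + C1, so y'(8) = −32 + C1 = 0 ⇒ C1 = 32.
Therefore the extremal is
    y(x) = −2 x^2 + 32 x + 5.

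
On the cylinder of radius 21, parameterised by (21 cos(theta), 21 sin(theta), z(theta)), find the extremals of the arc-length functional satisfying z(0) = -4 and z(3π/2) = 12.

Parameterise the cylinder of radius R = 21 as
    r(θ) = (21 cos θ, 21 sin θ, z(θ)).
The arc-length element is
    ds = sqrt(441 + (dz/dθ)^2) dθ,
so the Lagrangian is L = sqrt(441 + z'^2).
L depends on z' only, not on z or θ, so ∂L/∂z = 0 and
    ∂L/∂z' = z' / sqrt(441 + z'^2).
The Euler-Lagrange equation gives
    d/dθ( z' / sqrt(441 + z'^2) ) = 0,
so z' is constant. Integrating once:
    z(θ) = a θ + b,
a helix on the cylinder (a straight line when the cylinder is unrolled). The constants a, b are determined by the endpoint conditions.
With endpoint conditions z(0) = -4 and z(3π/2) = 12: from z(0) = b we get b = -4, and a·3π/2 + -4 = 12 gives a = 32/(3π), so
    z(θ) = (32/(3π)) θ − 4.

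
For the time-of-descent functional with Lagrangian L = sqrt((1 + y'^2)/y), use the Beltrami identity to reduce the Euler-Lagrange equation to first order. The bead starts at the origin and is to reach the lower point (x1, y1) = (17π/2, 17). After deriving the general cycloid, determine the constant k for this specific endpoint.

The Lagrangian L = sqrt((1 + y'^2) / y) has no explicit x dependence, so the Beltrami identity applies:
    L − y' ∂L/∂y' = C.
Compute ∂L/∂y' = y' / sqrt(y (1 + y'^2)).
Substitute:
    sqrt((1 + y'^2)/y) − y'·y' / sqrt(y (1 + y'^2))
    = (1 + y'^2) / sqrt(y (1 + y'^2)) − y'^2 / sqrt(y (1 + y'^2))
    = 1 / sqrt(y (1 + y'^2)) = C.
Squaring and rearranging gives the first integral
    y (1 + y'^2) = 1/C^2 =: k   (constant).
Solving this first-order ODE by the substitution
    y = (k/2)(1 − cos θ)
yields the cycloid parameterisation
    x(θ) = (k/2)(θ − sin θ),   y(θ) = (k/2)(1 − cos θ).
The constant k is fixed by the endpoint condition.
Now fit the given lower endpoint (x1, y1) = (17π/2, 17). At the bottom of the first arch (θ = π), the parametric equations give
    y(π) = (k/2)(1 − cos π) = k,
    x(π) = (k/2)(π − sin π) = kπ/2.
Matching y(π) = 17 gives k = 17, consistent with x(π) = 17π/2. Therefore the specific cycloid is
    x(θ) = (17/2)(θ − sin θ),   y(θ) = (17/2)(1 − cos θ).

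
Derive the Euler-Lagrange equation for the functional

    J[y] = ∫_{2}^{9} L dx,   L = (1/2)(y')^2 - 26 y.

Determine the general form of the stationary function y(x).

The Lagrangian is L = (1/2)(y')^2 - 26 y.
∂L/∂y = -26.
∂L/∂y' = y'.
The Euler-Lagrange equation d/dx(∂L/∂y') − ∂L/∂y = 0 becomes:
    y'' + 26 = 0
General solution: y(x) = -13 x^2 + A x + B, where A and B are arbitrary constants fixed by the endpoint conditions.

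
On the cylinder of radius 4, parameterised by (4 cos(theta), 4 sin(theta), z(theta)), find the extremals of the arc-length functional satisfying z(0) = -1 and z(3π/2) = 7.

Parameterise the cylinder of radius R = 4 as
    r(θ) = (4 cos θ, 4 sin θ, z(θ)).
The arc-length element is
    ds = sqrt(16 + (dz/dθ)^2) dθ,
so the Lagrangian is L = sqrt(16 + z'^2).
L depends on z' only, not on z or θ, so ∂L/∂z = 0 and
    ∂L/∂z' = z' / sqrt(16 + z'^2).
The Euler-Lagrange equation gives
    d/dθ( z' / sqrt(16 + z'^2) ) = 0,
so z' is constant. Integrating once:
    z(θ) = a θ + b,
a helix on the cylinder (a straight line when the cylinder is unrolled). The constants a, b are determined by the endpoint conditions.
With endpoint conditions z(0) = -1 and z(3π/2) = 7: from z(0) = b we get b = -1, and a·3π/2 + -1 = 7 gives a = 16/(3π), so
    z(θ) = (16/(3π)) θ − 1.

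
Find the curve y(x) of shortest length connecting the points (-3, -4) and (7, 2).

Arc-length functional: J[y] = ∫ sqrt(1 + (y')^2) dx.
Lagrangian L = sqrt(1 + (y')^2) has no explicit y dependence, so ∂L/∂y = 0 and the Euler-Lagrange equation gives
    d/dx( y' / sqrt(1 + (y')^2) ) = 0  ⇒  y' / sqrt(1 + (y')^2) = const.
Hence y' is constant, so y(x) is affine.
Fitting the endpoints (-3, -4) and (7, 2):
    slope m = (2 − (-4)) / (7 − (-3)) = 3/5,
    intercept c = (-4) − m·(-3) = -11/5.
Extremal: y(x) = (3/5) x - 11/5.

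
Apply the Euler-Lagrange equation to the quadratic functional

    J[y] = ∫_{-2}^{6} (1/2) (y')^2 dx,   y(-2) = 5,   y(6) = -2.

The Lagrangian is L = (1/2) (y')^2.
Compute ∂L/∂y = 0, ∂L/∂y' = y'.
The Euler-Lagrange equation d/dx(∂L/∂y') − ∂L/∂y = 0 reduces to
    y'' = 0.
Its general solution is
    y(x) = A x + B,
with A, B fixed by the endpoint conditions.
Applying the endpoint conditions y(-2) = 5 and y(6) = -2: solve A·-2 + B = 5 and A·6 + B = -2. Subtracting gives A(6 − -2) = -2 − 5, so A = -7/8, and B = 5 − A·-2 = 13/4. Therefore
    y(x) = (-7/8) x + 13/4.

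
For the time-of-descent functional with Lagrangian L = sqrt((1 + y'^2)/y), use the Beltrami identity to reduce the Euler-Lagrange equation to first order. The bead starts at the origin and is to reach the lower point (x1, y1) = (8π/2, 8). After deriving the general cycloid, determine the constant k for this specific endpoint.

The Lagrangian L = sqrt((1 + y'^2) / y) has no explicit x dependence, so the Beltrami identity applies:
    L − y' ∂L/∂y' = C.
Compute ∂L/∂y' = y' / sqrt(y (1 + y'^2)).
Substitute:
    sqrt((1 + y'^2)/y) − y'·y' / sqrt(y (1 + y'^2))
    = (1 + y'^2) / sqrt(y (1 + y'^2)) − y'^2 / sqrt(y (1 + y'^2))
    = 1 / sqrt(y (1 + y'^2)) = C.
Squaring and rearranging gives the first integral
    y (1 + y'^2) = 1/C^2 =: k   (constant).
Solving this first-order ODE by the substitution
    y = (k/2)(1 − cos θ)
yields the cycloid parameterisation
    x(θ) = (k/2)(θ − sin θ),   y(θ) = (k/2)(1 − cos θ).
The constant k is fixed by the endpoint condition.
Now fit the given lower endpoint (x1, y1) = (8π/2, 8). At the bottom of the first arch (θ = π), the parametric equations give
    y(π) = (k/2)(1 − cos π) = k,
    x(π) = (k/2)(π − sin π) = kπ/2.
Matching y(π) = 8 gives k = 8, consistent with x(π) = 8π/2. Therefore the specific cycloid is
    x(θ) = (8/2)(θ − sin θ),   y(θ) = (8/2)(1 − cos θ).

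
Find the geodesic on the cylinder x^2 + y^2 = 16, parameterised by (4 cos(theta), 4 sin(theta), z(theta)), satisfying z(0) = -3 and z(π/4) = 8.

Parameterise the cylinder of radius R = 4 as
    r(θ) = (4 cos θ, 4 sin θ, z(θ)).
The arc-length element is
    ds = sqrt(16 + (dz/dθ)^2) dθ,
so the Lagrangian is L = sqrt(16 + z'^2).
L depends on z' only, not on z or θ, so ∂L/∂z = 0 and
    ∂L/∂z' = z' / sqrt(16 + z'^2).
The Euler-Lagrange equation gives
    d/dθ( z' / sqrt(16 + z'^2) ) = 0,
so z' is constant. Integrating once:
    z(θ) = a θ + b,
a helix on the cylinder (a straight line when the cylinder is unrolled). The constants a, b are determined by the endpoint conditions.
With endpoint conditions z(0) = -3 and z(π/4) = 8: from z(0) = b we get b = -3, and a·π/4 + -3 = 8 gives a = 44/π, so
    z(θ) = (44/π) θ − 3.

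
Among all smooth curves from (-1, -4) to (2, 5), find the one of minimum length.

Arc-length functional: J[y] = ∫ sqrt(1 + (y')^2) dx.
Lagrangian L = sqrt(1 + (y')^2) has no explicit y dependence, so ∂L/∂y = 0 and the Euler-Lagrange equation gives
    d/dx( y' / sqrt(1 + (y')^2) ) = 0  ⇒  y' / sqrt(1 + (y')^2) = const.
Hence y' is constant, so y(x) is affine.
Fitting the endpoints (-1, -4) and (2, 5):
    slope m = (5 − (-4)) / (2 − (-1)) = 3,
    intercept c = (-4) − m·(-1) = -1.
Extremal: y(x) = 3 x - 1.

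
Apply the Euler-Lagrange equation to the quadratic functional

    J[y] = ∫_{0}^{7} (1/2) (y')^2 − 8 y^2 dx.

The Lagrangian is L = (1/2) (y')^2 − 8 y^2.
Compute ∂L/∂y = -16y, ∂L/∂y' = y'.
The Euler-Lagrange equation d/dx(∂L/∂y') − ∂L/∂y = 0 reduces to
    y'' + 16 y = 0.
Its general solution is
    y(x) = A sin(4x) + B cos(4x),
with A, B fixed by the endpoint conditions.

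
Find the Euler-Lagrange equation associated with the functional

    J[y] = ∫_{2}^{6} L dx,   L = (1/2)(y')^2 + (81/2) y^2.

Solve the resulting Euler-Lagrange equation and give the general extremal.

The Lagrangian is L = (1/2)(y')^2 + (81/2) y^2.
∂L/∂y = 81y.
∂L/∂y' = y'.
The Euler-Lagrange equation d/dx(∂L/∂y') − ∂L/∂y = 0 becomes:
    y'' - 81 y = 0
General solution: y(x) = A e^(9x) + B e^(-9x), where A and B are arbitrary constants fixed by the endpoint conditions.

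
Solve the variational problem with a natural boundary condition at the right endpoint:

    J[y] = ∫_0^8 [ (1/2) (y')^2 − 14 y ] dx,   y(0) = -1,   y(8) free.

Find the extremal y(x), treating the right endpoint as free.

The Lagrangian L = (1/2) (y')^2 − 14 y gives
    ∂L/∂y = −14,   ∂L/∂y' = y'.
Euler-Lagrange: d/dx(y') − (−14) = 0, i.e. y'' + 14 = 0, so
    y(x) = −(14/2) x^2 + C1 x + C2.
Fixed left endpoint y(0) = -1 ⇒ C2 = -1.
The right endpoint x = 8 is free, so the natural (transversality) condition is ∂L/∂y' |_{x=8} = 0, i.e. y'(8) = 0.
Compute y'(x) = −14 x + C1, so y'(8) = −112 + C1 = 0 ⇒ C1 = 112.
Therefore the extremal is
    y(x) = −7 x^2 + 112 x − 1.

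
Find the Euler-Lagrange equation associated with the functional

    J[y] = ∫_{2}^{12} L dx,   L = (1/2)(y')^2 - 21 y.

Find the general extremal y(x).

The Lagrangian is L = (1/2)(y')^2 - 21 y.
∂L/∂y = -21.
∂L/∂y' = y'.
The Euler-Lagrange equation d/dx(∂L/∂y') − ∂L/∂y = 0 becomes:
    y'' + 21 = 0
General solution: y(x) = -(21/2) x^2 + A x + B, where A and B are arbitrary constants fixed by the endpoint conditions.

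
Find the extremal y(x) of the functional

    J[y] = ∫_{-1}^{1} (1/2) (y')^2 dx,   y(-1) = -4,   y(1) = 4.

The Lagrangian is L = (1/2) (y')^2.
Compute ∂L/∂y = 0, ∂L/∂y' = y'.
The Euler-Lagrange equation d/dx(∂L/∂y') − ∂L/∂y = 0 reduces to
    y'' = 0.
Its general solution is
    y(x) = A x + B,
with A, B fixed by the endpoint conditions.
Applying the endpoint conditions y(-1) = -4 and y(1) = 4: solve A·-1 + B = -4 and A·1 + B = 4. Subtracting gives A(1 − -1) = 4 − -4, so A = 4, and B = -4 − A·-1 = 0. Therefore
    y(x) = 4 x.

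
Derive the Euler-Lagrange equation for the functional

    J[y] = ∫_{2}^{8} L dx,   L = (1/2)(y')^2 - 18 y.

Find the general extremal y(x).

The Lagrangian is L = (1/2)(y')^2 - 18 y.
∂L/∂y = -18.
∂L/∂y' = y'.
The Euler-Lagrange equation d/dx(∂L/∂y') − ∂L/∂y = 0 becomes:
    y'' + 18 = 0
General solution: y(x) = -9 x^2 + A x + B, where A and B are arbitrary constants fixed by the endpoint conditions.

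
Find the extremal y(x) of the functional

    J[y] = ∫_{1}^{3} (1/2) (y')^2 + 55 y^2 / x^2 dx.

The Lagrangian is L = (1/2) (y')^2 + 55 y^2 / x^2.
Compute ∂L/∂y = 110y/x^2, ∂L/∂y' = y'.
The Euler-Lagrange equation d/dx(∂L/∂y') − ∂L/∂y = 0 reduces to
    y'' − 110/x^2 · y = 0  (x > 0).
Its general solution is
    y(x) = A x^11 + B x^(-10),
with A, B fixed by the endpoint conditions.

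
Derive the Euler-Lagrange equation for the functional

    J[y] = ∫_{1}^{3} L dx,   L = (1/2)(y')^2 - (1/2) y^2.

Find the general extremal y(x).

The Lagrangian is L = (1/2)(y')^2 - (1/2) y^2.
∂L/∂y = -y.
∂L/∂y' = y'.
The Euler-Lagrange equation d/dx(∂L/∂y') − ∂L/∂y = 0 becomes:
    y'' + y = 0
General solution: y(x) = A sin(x) + B cos(x), where A and B are arbitrary constants fixed by the endpoint conditions.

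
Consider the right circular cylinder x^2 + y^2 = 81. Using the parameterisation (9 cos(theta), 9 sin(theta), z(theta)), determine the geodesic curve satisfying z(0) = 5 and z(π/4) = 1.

Parameterise the cylinder of radius R = 9 as
    r(θ) = (9 cos θ, 9 sin θ, z(θ)).
The arc-length element is
    ds = sqrt(81 + (dz/dθ)^2) dθ,
so the Lagrangian is L = sqrt(81 + z'^2).
L depends on z' only, not on z or θ, so ∂L/∂z = 0 and
    ∂L/∂z' = z' / sqrt(81 + z'^2).
The Euler-Lagrange equation gives
    d/dθ( z' / sqrt(81 + z'^2) ) = 0,
so z' is constant. Integrating once:
    z(θ) = a θ + b,
a helix on the cylinder (a straight line when the cylinder is unrolled). The constants a, b are determined by the endpoint conditions.
With endpoint conditions z(0) = 5 and z(π/4) = 1: from z(0) = b we get b = 5, and a·π/4 + 5 = 1 gives a = -16/π, so
    z(θ) = (-16/π) θ + 5.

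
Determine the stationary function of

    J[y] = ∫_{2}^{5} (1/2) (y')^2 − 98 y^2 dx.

The Lagrangian is L = (1/2) (y')^2 − 98 y^2.
Compute ∂L/∂y = -196y, ∂L/∂y' = y'.
The Euler-Lagrange equation d/dx(∂L/∂y') − ∂L/∂y = 0 reduces to
    y'' + 196 y = 0.
Its general solution is
    y(x) = A sin(14x) + B cos(14x),
with A, B fixed by the endpoint conditions.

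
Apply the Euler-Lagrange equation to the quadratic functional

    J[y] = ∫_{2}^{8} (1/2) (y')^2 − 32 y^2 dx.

The Lagrangian is L = (1/2) (y')^2 − 32 y^2.
Compute ∂L/∂y = -64y, ∂L/∂y' = y'.
The Euler-Lagrange equation d/dx(∂L/∂y') − ∂L/∂y = 0 reduces to
    y'' + 64 y = 0.
Its general solution is
    y(x) = A sin(8x) + B cos(8x),
with A, B fixed by the endpoint conditions.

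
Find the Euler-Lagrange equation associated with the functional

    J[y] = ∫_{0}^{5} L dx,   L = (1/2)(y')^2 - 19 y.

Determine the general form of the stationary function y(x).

The Lagrangian is L = (1/2)(y')^2 - 19 y.
∂L/∂y = -19.
∂L/∂y' = y'.
The Euler-Lagrange equation d/dx(∂L/∂y') − ∂L/∂y = 0 becomes:
    y'' + 19 = 0
General solution: y(x) = -(19/2) x^2 + A x + B, where A and B are arbitrary constants fixed by the endpoint conditions.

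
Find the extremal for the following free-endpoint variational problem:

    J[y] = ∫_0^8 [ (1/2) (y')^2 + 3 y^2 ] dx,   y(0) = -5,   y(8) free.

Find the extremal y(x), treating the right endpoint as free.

The Lagrangian L = (1/2) (y')^2 + 3 y^2 gives
    ∂L/∂y = 6 y,   ∂L/∂y' = y'.
Euler-Lagrange: y'' − 6 y = 0.
With k = sqrt(6), the general solution is
    y(x) = A cosh(sqrt(6) x) + B sinh(sqrt(6) x).
Fixed left endpoint y(0) = -5 ⇒ A = -5.
The right endpoint x = 8 is free, so the natural (transversality) condition is ∂L/∂y' |_{x=8} = 0, i.e. y'(8) = 0.
Compute y'(x) = A k sinh(k x) + B k cosh(k x), so
    y'(8) = A k sinh(k·8) + B k cosh(k·8) = 0
    ⇒ B = −A tanh(k·8) = 5 tanh(sqrt(6)·8).
Therefore the extremal is
    y(x) = −5 cosh(sqrt(6) x) + 5 tanh(sqrt(6)·8) sinh(sqrt(6) x).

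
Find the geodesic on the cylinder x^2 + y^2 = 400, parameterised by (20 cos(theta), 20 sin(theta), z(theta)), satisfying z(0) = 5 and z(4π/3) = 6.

Parameterise the cylinder of radius R = 20 as
    r(θ) = (20 cos θ, 20 sin θ, z(θ)).
The arc-length element is
    ds = sqrt(400 + (dz/dθ)^2) dθ,
so the Lagrangian is L = sqrt(400 + z'^2).
L depends on z' only, not on z or θ, so ∂L/∂z = 0 and
    ∂L/∂z' = z' / sqrt(400 + z'^2).
The Euler-Lagrange equation gives
    d/dθ( z' / sqrt(400 + z'^2) ) = 0,
so z' is constant. Integrating once:
    z(θ) = a θ + b,
a helix on the cylinder (a straight line when the cylinder is unrolled). The constants a, b are determined by the endpoint conditions.
With endpoint conditions z(0) = 5 and z(4π/3) = 6: from z(0) = b we get b = 5, and a·4π/3 + 5 = 6 gives a = 3/(4π), so
    z(θ) = (3/(4π)) θ + 5.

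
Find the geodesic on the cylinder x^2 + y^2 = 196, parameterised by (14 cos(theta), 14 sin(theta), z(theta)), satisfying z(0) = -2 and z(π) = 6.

Parameterise the cylinder of radius R = 14 as
    r(θ) = (14 cos θ, 14 sin θ, z(θ)).
The arc-length element is
    ds = sqrt(196 + (dz/dθ)^2) dθ,
so the Lagrangian is L = sqrt(196 + z'^2).
L depends on z' only, not on z or θ, so ∂L/∂z = 0 and
    ∂L/∂z' = z' / sqrt(196 + z'^2).
The Euler-Lagrange equation gives
    d/dθ( z' / sqrt(196 + z'^2) ) = 0,
so z' is constant. Integrating once:
    z(θ) = a θ + b,
a helix on the cylinder (a straight line when the cylinder is unrolled). The constants a, b are determined by the endpoint conditions.
With endpoint conditions z(0) = -2 and z(π) = 6: from z(0) = b we get b = -2, and a·π + -2 = 6 gives a = 8/π, so
    z(θ) = (8/π) θ − 2.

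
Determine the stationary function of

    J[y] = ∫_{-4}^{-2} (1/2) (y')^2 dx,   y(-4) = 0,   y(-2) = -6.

The Lagrangian is L = (1/2) (y')^2.
Compute ∂L/∂y = 0, ∂L/∂y' = y'.
The Euler-Lagrange equation d/dx(∂L/∂y') − ∂L/∂y = 0 reduces to
    y'' = 0.
Its general solution is
    y(x) = A x + B,
with A, B fixed by the endpoint conditions.
Applying the endpoint conditions y(-4) = 0 and y(-2) = -6: solve A·-4 + B = 0 and A·-2 + B = -6. Subtracting gives A(-2 − -4) = -6 − 0, so A = -3, and B = 0 − A·-4 = -12. Therefore
    y(x) = -3 x - 12.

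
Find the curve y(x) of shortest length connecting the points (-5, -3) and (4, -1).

Arc-length functional: J[y] = ∫ sqrt(1 + (y')^2) dx.
Lagrangian L = sqrt(1 + (y')^2) has no explicit y dependence, so ∂L/∂y = 0 and the Euler-Lagrange equation gives
    d/dx( y' / sqrt(1 + (y')^2) ) = 0  ⇒  y' / sqrt(1 + (y')^2) = const.
Hence y' is constant, so y(x) is affine.
Fitting the endpoints (-5, -3) and (4, -1):
    slope m = ((-1) − (-3)) / (4 − (-5)) = 2/9,
    intercept c = (-3) − m·(-5) = -17/9.
Extremal: y(x) = (2/9) x - 17/9.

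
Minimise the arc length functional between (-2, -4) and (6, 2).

Arc-length functional: J[y] = ∫ sqrt(1 + (y')^2) dx.
Lagrangian L = sqrt(1 + (y')^2) has no explicit y dependence, so ∂L/∂y = 0 and the Euler-Lagrange equation gives
    d/dx( y' / sqrt(1 + (y')^2) ) = 0  ⇒  y' / sqrt(1 + (y')^2) = const.
Hence y' is constant, so y(x) is affine.
Fitting the endpoints (-2, -4) and (6, 2):
    slope m = (2 − (-4)) / (6 − (-2)) = 3/4,
    intercept c = (-4) − m·(-2) = -5/2.
Extremal: y(x) = (3/4) x - 5/2.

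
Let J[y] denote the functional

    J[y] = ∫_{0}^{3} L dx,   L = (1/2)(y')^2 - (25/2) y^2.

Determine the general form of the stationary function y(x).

The Lagrangian is L = (1/2)(y')^2 - (25/2) y^2.
∂L/∂y = -25y.
∂L/∂y' = y'.
The Euler-Lagrange equation d/dx(∂L/∂y') − ∂L/∂y = 0 becomes:
    y'' + 25 y = 0
General solution: y(x) = A sin(5x) + B cos(5x), where A and B are arbitrary constants fixed by the endpoint conditions.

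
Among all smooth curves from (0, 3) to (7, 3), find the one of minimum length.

Arc-length functional: J[y] = ∫ sqrt(1 + (y')^2) dx.
Lagrangian L = sqrt(1 + (y')^2) has no explicit y dependence, so ∂L/∂y = 0 and the Euler-Lagrange equation gives
    d/dx( y' / sqrt(1 + (y')^2) ) = 0  ⇒  y' / sqrt(1 + (y')^2) = const.
Hence y' is constant, so y(x) is affine.
Fitting the endpoints (0, 3) and (7, 3):
    slope m = (3 − 3) / (7 − 0) = 0,
    intercept c = 3 − m·0 = 3.
Extremal: y(x) = 3.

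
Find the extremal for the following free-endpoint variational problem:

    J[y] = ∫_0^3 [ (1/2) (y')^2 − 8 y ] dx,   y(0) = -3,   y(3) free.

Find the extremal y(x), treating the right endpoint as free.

The Lagrangian L = (1/2) (y')^2 − 8 y gives
    ∂L/∂y = −8,   ∂L/∂y' = y'.
Euler-Lagrange: d/dx(y') − (−8) = 0, i.e. y'' + 8 = 0, so
    y(x) = −(8/2) x^2 + C1 x + C2.
Fixed left endpoint y(0) = -3 ⇒ C2 = -3.
The right endpoint x = 3 is free, so the natural (transversality) condition is ∂L/∂y' |_{x=3} = 0, i.e. y'(3) = 0.
Compute y'(x) = −8 x + C1, so y'(3) = −24 + C1 = 0 ⇒ C1 = 24.
Therefore the extremal is
    y(x) = −4 x^2 + 24 x − 3.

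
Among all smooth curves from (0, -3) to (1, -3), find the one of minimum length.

Arc-length functional: J[y] = ∫ sqrt(1 + (y')^2) dx.
Lagrangian L = sqrt(1 + (y')^2) has no explicit y dependence, so ∂L/∂y = 0 and the Euler-Lagrange equation gives
    d/dx( y' / sqrt(1 + (y')^2) ) = 0  ⇒  y' / sqrt(1 + (y')^2) = const.
Hence y' is constant, so y(x) is affine.
Fitting the endpoints (0, -3) and (1, -3):
    slope m = ((-3) − (-3)) / (1 − 0) = 0,
    intercept c = (-3) − m·0 = -3.
Extremal: y(x) = -3.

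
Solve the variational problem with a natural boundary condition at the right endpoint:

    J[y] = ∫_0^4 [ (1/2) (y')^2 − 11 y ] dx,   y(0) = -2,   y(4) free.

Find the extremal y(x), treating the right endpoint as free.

The Lagrangian L = (1/2) (y')^2 − 11 y gives
    ∂L/∂y = −11,   ∂L/∂y' = y'.
Euler-Lagrange: d/dx(y') − (−11) = 0, i.e. y'' + 11 = 0, so
    y(x) = −(11/2) x^2 + C1 x + C2.
Fixed left endpoint y(0) = -2 ⇒ C2 = -2.
The right endpoint x = 4 is free, so the natural (transversality) condition is ∂L/∂y' |_{x=4} = 0, i.e. y'(4) = 0.
Compute y'(x) = −11 x + C1, so y'(4) = −44 + C1 = 0 ⇒ C1 = 44.
Therefore the extremal is
    y(x) = −(11/2) x^2 + 44 x − 2.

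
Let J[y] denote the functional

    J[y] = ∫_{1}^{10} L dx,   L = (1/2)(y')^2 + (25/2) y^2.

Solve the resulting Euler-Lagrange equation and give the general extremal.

The Lagrangian is L = (1/2)(y')^2 + (25/2) y^2.
∂L/∂y = 25y.
∂L/∂y' = y'.
The Euler-Lagrange equation d/dx(∂L/∂y') − ∂L/∂y = 0 becomes:
    y'' - 25 y = 0
General solution: y(x) = A e^(5x) + B e^(-5x), where A and B are arbitrary constants fixed by the endpoint conditions.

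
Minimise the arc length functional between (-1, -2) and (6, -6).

Arc-length functional: J[y] = ∫ sqrt(1 + (y')^2) dx.
Lagrangian L = sqrt(1 + (y')^2) has no explicit y dependence, so ∂L/∂y = 0 and the Euler-Lagrange equation gives
    d/dx( y' / sqrt(1 + (y')^2) ) = 0  ⇒  y' / sqrt(1 + (y')^2) = const.
Hence y' is constant, so y(x) is affine.
Fitting the endpoints (-1, -2) and (6, -6):
    slope m = ((-6) − (-2)) / (6 − (-1)) = -4/7,
    intercept c = (-2) − m·(-1) = -18/7.
Extremal: y(x) = (-4/7) x - 18/7.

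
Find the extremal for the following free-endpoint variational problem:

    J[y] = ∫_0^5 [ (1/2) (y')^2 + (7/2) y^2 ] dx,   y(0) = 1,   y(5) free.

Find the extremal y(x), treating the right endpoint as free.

The Lagrangian L = (1/2) (y')^2 + (7/2) y^2 gives
    ∂L/∂y = 7 y,   ∂L/∂y' = y'.
Euler-Lagrange: y'' − 7 y = 0.
With k = sqrt(7), the general solution is
    y(x) = A cosh(sqrt(7) x) + B sinh(sqrt(7) x).
Fixed left endpoint y(0) = 1 ⇒ A = 1.
The right endpoint x = 5 is free, so the natural (transversality) condition is ∂L/∂y' |_{x=5} = 0, i.e. y'(5) = 0.
Compute y'(x) = A k sinh(k x) + B k cosh(k x), so
    y'(5) = A k sinh(k·5) + B k cosh(k·5) = 0
    ⇒ B = −A tanh(k·5) = − tanh(sqrt(7)·5).
Therefore the extremal is
    y(x) = cosh(sqrt(7) x) − tanh(sqrt(7)·5) sinh(sqrt(7) x).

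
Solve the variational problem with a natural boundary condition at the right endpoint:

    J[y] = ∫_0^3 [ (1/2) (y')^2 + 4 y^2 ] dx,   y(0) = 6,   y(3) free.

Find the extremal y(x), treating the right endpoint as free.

The Lagrangian L = (1/2) (y')^2 + 4 y^2 gives
    ∂L/∂y = 8 y,   ∂L/∂y' = y'.
Euler-Lagrange: y'' − 8 y = 0.
With k = sqrt(8), the general solution is
    y(x) = A cosh(sqrt(8) x) + B sinh(sqrt(8) x).
Fixed left endpoint y(0) = 6 ⇒ A = 6.
The right endpoint x = 3 is free, so the natural (transversality) condition is ∂L/∂y' |_{x=3} = 0, i.e. y'(3) = 0.
Compute y'(x) = A k sinh(k x) + B k cosh(k x), so
    y'(3) = A k sinh(k·3) + B k cosh(k·3) = 0
    ⇒ B = −A tanh(k·3) = − 6 tanh(sqrt(8)·3).
Therefore the extremal is
    y(x) = 6 cosh(sqrt(8) x) − 6 tanh(sqrt(8)·3) sinh(sqrt(8) x).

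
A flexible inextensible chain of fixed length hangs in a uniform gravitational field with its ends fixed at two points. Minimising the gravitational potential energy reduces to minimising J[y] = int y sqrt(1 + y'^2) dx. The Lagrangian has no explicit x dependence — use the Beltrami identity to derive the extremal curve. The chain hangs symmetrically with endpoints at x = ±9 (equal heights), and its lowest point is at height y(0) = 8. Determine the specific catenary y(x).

The Lagrangian L(y, y') = y sqrt(1 + y'^2) has no explicit x dependence, so the Beltrami identity applies:
    L − y' ∂L/∂y' = C.
Compute ∂L/∂y' = y · y' / sqrt(1 + y'^2). Then
    L − y' ∂L/∂y'
    = y sqrt(1 + y'^2) − y · y'^2 / sqrt(1 + y'^2)
    = y (1 + y'^2 − y'^2) / sqrt(1 + y'^2)
    = y / sqrt(1 + y'^2) = C.
Squaring gives y^2 = C^2 (1 + y'^2), i.e.
    y'^2 = y^2 / C^2 − 1.
Separating variables,
    dy / sqrt(y^2 − C^2) = dx / C,
and integrating gives arccosh(y / C) = (x − a)/C, so
    y(x) = C cosh((x − a)/C),
the catenary. The constants C and a are fixed by the two endpoint conditions (and, for the hanging-chain problem, the length constraint selects C).
Now fit the given data. The endpoints x = ±9 are symmetric at equal height, so the catenary is even about its minimum: a = 0 and y(x) = C cosh(x/C). The lowest point is y(0) = C cosh(0) = C, and we are told y(0) = 8, so C = 8. Therefore
    y(x) = 8 cosh(x/8),
and at the endpoints
    y(±9) = 8 cosh(9/8).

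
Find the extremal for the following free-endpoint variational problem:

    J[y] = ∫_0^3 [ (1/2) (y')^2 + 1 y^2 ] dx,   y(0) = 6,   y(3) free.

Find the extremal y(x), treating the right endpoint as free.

The Lagrangian L = (1/2) (y')^2 + 1 y^2 gives
    ∂L/∂y = 2 y,   ∂L/∂y' = y'.
Euler-Lagrange: y'' − 2 y = 0.
With k = sqrt(2), the general solution is
    y(x) = A cosh(sqrt(2) x) + B sinh(sqrt(2) x).
Fixed left endpoint y(0) = 6 ⇒ A = 6.
The right endpoint x = 3 is free, so the natural (transversality) condition is ∂L/∂y' |_{x=3} = 0, i.e. y'(3) = 0.
Compute y'(x) = A k sinh(k x) + B k cosh(k x), so
    y'(3) = A k sinh(k·3) + B k cosh(k·3) = 0
    ⇒ B = −A tanh(k·3) = − 6 tanh(sqrt(2)·3).
Therefore the extremal is
    y(x) = 6 cosh(sqrt(2) x) − 6 tanh(sqrt(2)·3) sinh(sqrt(2) x).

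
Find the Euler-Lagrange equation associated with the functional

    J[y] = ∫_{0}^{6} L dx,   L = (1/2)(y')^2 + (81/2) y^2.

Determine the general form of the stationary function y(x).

The Lagrangian is L = (1/2)(y')^2 + (81/2) y^2.
∂L/∂y = 81y.
∂L/∂y' = y'.
The Euler-Lagrange equation d/dx(∂L/∂y') − ∂L/∂y = 0 becomes:
    y'' - 81 y = 0
General solution: y(x) = A e^(9x) + B e^(-9x), where A and B are arbitrary constants fixed by the endpoint conditions.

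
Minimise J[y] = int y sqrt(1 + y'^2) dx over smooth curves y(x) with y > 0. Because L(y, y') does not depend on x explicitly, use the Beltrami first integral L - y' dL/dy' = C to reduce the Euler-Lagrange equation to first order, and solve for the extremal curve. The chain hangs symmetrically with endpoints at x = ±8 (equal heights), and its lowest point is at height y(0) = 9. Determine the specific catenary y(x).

The Lagrangian L(y, y') = y sqrt(1 + y'^2) has no explicit x dependence, so the Beltrami identity applies:
    L − y' ∂L/∂y' = C.
Compute ∂L/∂y' = y · y' / sqrt(1 + y'^2). Then
    L − y' ∂L/∂y'
    = y sqrt(1 + y'^2) − y · y'^2 / sqrt(1 + y'^2)
    = y (1 + y'^2 − y'^2) / sqrt(1 + y'^2)
    = y / sqrt(1 + y'^2) = C.
Squaring gives y^2 = C^2 (1 + y'^2), i.e.
    y'^2 = y^2 / C^2 − 1.
Separating variables,
    dy / sqrt(y^2 − C^2) = dx / C,
and integrating gives arccosh(y / C) = (x − a)/C, so
    y(x) = C cosh((x − a)/C),
the catenary. The constants C and a are fixed by the two endpoint conditions (and, for the hanging-chain problem, the length constraint selects C).
Now fit the given data. The endpoints x = ±8 are symmetric at equal height, so the catenary is even about its minimum: a = 0 and y(x) = C cosh(x/C). The lowest point is y(0) = C cosh(0) = C, and we are told y(0) = 9, so C = 9. Therefore
    y(x) = 9 cosh(x/9),
and at the endpoints
    y(±8) = 9 cosh(8/9).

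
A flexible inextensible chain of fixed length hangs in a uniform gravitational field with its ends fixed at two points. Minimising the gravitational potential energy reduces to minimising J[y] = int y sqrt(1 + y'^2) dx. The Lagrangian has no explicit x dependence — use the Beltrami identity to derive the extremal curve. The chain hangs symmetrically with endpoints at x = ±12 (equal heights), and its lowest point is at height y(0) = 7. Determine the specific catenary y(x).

The Lagrangian L(y, y') = y sqrt(1 + y'^2) has no explicit x dependence, so the Beltrami identity applies:
    L − y' ∂L/∂y' = C.
Compute ∂L/∂y' = y · y' / sqrt(1 + y'^2). Then
    L − y' ∂L/∂y'
    = y sqrt(1 + y'^2) − y · y'^2 / sqrt(1 + y'^2)
    = y (1 + y'^2 − y'^2) / sqrt(1 + y'^2)
    = y / sqrt(1 + y'^2) = C.
Squaring gives y^2 = C^2 (1 + y'^2), i.e.
    y'^2 = y^2 / C^2 − 1.
Separating variables,
    dy / sqrt(y^2 − C^2) = dx / C,
and integrating gives arccosh(y / C) = (x − a)/C, so
    y(x) = C cosh((x − a)/C),
the catenary. The constants C and a are fixed by the two endpoint conditions (and, for the hanging-chain problem, the length constraint selects C).
Now fit the given data. The endpoints x = ±12 are symmetric at equal height, so the catenary is even about its minimum: a = 0 and y(x) = C cosh(x/C). The lowest point is y(0) = C cosh(0) = C, and we are told y(0) = 7, so C = 7. Therefore
    y(x) = 7 cosh(x/7),
and at the endpoints
    y(±12) = 7 cosh(12/7).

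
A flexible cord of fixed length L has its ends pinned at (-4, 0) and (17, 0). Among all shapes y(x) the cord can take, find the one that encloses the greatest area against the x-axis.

Set up the augmented Lagrangian using a multiplier λ for the length constraint:
    F(y, y') = y − λ sqrt(1 + y'^2).
F has no explicit x dependence, so the Beltrami identity yields a first integral
    F − y' ∂F/∂y' = C.
Compute ∂F/∂y' = −λ y' / sqrt(1 + y'^2). Then
    y − λ sqrt(1 + y'^2) + λ y'^2 / sqrt(1 + y'^2) = C
    ⇒  y − λ / sqrt(1 + y'^2) = C.
Solving for y' and integrating gives
    (x − a)^2 + (y − b)^2 = λ^2,
a circular arc of radius λ. The constants a, b are determined by the endpoint conditions y(-4) = y(17) = 0, and λ is fixed implicitly by the length constraint
    ∫_{-4}^{17} sqrt(1 + y'^2) dx = L.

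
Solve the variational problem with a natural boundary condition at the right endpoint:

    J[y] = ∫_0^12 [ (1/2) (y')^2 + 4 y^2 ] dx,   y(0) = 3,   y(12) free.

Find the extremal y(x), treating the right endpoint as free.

The Lagrangian L = (1/2) (y')^2 + 4 y^2 gives
    ∂L/∂y = 8 y,   ∂L/∂y' = y'.
Euler-Lagrange: y'' − 8 y = 0.
With k = sqrt(8), the general solution is
    y(x) = A cosh(sqrt(8) x) + B sinh(sqrt(8) x).
Fixed left endpoint y(0) = 3 ⇒ A = 3.
The right endpoint x = 12 is free, so the natural (transversality) condition is ∂L/∂y' |_{x=12} = 0, i.e. y'(12) = 0.
Compute y'(x) = A k sinh(k x) + B k cosh(k x), so
    y'(12) = A k sinh(k·12) + B k cosh(k·12) = 0
    ⇒ B = −A tanh(k·12) = − 3 tanh(sqrt(8)·12).
Therefore the extremal is
    y(x) = 3 cosh(sqrt(8) x) − 3 tanh(sqrt(8)·12) sinh(sqrt(8) x).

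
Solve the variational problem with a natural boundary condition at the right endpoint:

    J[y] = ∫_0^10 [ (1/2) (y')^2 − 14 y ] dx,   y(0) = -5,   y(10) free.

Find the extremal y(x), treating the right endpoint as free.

The Lagrangian L = (1/2) (y')^2 − 14 y gives
    ∂L/∂y = −14,   ∂L/∂y' = y'.
Euler-Lagrange: d/dx(y') − (−14) = 0, i.e. y'' + 14 = 0, so
    y(x) = −(14/2) x^2 + C1 x + C2.
Fixed left endpoint y(0) = -5 ⇒ C2 = -5.
The right endpoint x = 10 is free, so the natural (transversality) condition is ∂L/∂y' |_{x=10} = 0, i.e. y'(10) = 0.
Compute y'(x) = −14 x + C1, so y'(10) = −140 + C1 = 0 ⇒ C1 = 140.
Therefore the extremal is
    y(x) = −7 x^2 + 140 x − 5.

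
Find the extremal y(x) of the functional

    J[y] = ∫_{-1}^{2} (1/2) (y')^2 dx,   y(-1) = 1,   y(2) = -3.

The Lagrangian is L = (1/2) (y')^2.
Compute ∂L/∂y = 0, ∂L/∂y' = y'.
The Euler-Lagrange equation d/dx(∂L/∂y') − ∂L/∂y = 0 reduces to
    y'' = 0.
Its general solution is
    y(x) = A x + B,
with A, B fixed by the endpoint conditions.
Applying the endpoint conditions y(-1) = 1 and y(2) = -3: solve A·-1 + B = 1 and A·2 + B = -3. Subtracting gives A(2 − -1) = -3 − 1, so A = -4/3, and B = 1 − A·-1 = -1/3. Therefore
    y(x) = (-4/3) x - 1/3.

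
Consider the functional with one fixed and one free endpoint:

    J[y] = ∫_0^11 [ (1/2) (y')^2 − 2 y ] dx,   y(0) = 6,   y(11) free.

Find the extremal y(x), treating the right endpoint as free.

The Lagrangian L = (1/2) (y')^2 − 2 y gives
    ∂L/∂y = −2,   ∂L/∂y' = y'.
Euler-Lagrange: d/dx(y') − (−2) = 0, i.e. y'' + 2 = 0, so
    y(x) = −(2/2) x^2 + C1 x + C2.
Fixed left endpoint y(0) = 6 ⇒ C2 = 6.
The right endpoint x = 11 is free, so the natural (transversality) condition is ∂L/∂y' |_{x=11} = 0, i.e. y'(11) = 0.
Compute y'(x) = −2 x + C1, so y'(11) = −22 + C1 = 0 ⇒ C1 = 22.
Therefore the extremal is
    y(x) = −x^2 + 22 x + 6.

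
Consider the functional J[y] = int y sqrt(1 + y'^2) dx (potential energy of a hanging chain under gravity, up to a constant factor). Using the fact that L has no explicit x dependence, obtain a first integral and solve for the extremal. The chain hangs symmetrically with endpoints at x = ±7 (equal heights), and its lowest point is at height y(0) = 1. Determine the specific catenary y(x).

The Lagrangian L(y, y') = y sqrt(1 + y'^2) has no explicit x dependence, so the Beltrami identity applies:
    L − y' ∂L/∂y' = C.
Compute ∂L/∂y' = y · y' / sqrt(1 + y'^2). Then
    L − y' ∂L/∂y'
    = y sqrt(1 + y'^2) − y · y'^2 / sqrt(1 + y'^2)
    = y (1 + y'^2 − y'^2) / sqrt(1 + y'^2)
    = y / sqrt(1 + y'^2) = C.
Squaring gives y^2 = C^2 (1 + y'^2), i.e.
    y'^2 = y^2 / C^2 − 1.
Separating variables,
    dy / sqrt(y^2 − C^2) = dx / C,
and integrating gives arccosh(y / C) = (x − a)/C, so
    y(x) = C cosh((x − a)/C),
the catenary. The constants C and a are fixed by the two endpoint conditions (and, for the hanging-chain problem, the length constraint selects C).
Now fit the given data. The endpoints x = ±7 are symmetric at equal height, so the catenary is even about its minimum: a = 0 and y(x) = C cosh(x/C). The lowest point is y(0) = C cosh(0) = C, and we are told y(0) = 1, so C = 1. Therefore
    y(x) = cosh(x),
and at the endpoints
    y(±7) = cosh(7).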